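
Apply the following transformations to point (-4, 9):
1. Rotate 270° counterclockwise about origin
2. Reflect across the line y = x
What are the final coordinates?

Step 1: Rotate 270° → (9, 4)
Step 2: Reflect across line y = x → (4, 9)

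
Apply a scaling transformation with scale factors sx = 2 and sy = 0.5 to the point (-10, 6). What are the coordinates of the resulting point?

Scaling matrix:
[[2, 0], [0, 0.50]]
Result: (-10 × 2, 6 × 0.5) = (-20, 3)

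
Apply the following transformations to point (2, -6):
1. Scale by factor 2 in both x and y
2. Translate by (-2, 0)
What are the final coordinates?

Step 1: Scale (2, -6) by 2 → (4, -12)
Step 2: Translate by (-2, 0) → (2, -12)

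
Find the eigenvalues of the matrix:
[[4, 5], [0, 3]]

Characteristic equation: det(A - λI) = 0
λ² - (trace)λ + (det) = 0
trace = 4 + 3 = 7, det = (4)(3) - (5)(0) = 12
λ² - (7)λ + (12) = 0
λ = (7 ± √((7)² - 4·(12))) / 2 = (7 ± √1) / 2
Solving: λ = 3, 4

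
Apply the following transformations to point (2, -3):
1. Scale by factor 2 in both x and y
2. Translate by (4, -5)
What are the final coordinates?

Step 1: Scale (2, -3) by 2 → (4, -6)
Step 2: Translate by (4, -5) → (8, -11)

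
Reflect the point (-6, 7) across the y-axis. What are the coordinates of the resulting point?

Reflection across y-axis: (-6, 7) → (6, 7)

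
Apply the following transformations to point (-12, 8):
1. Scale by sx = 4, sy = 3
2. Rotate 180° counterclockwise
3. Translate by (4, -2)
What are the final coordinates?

Step 1: Scale → (-48, 24)
Step 2: Rotate 180° → (48, -24)
Step 3: Translate → (52, -26)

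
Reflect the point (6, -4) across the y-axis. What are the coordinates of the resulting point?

Reflection across y-axis: (6, -4) → (-6, -4)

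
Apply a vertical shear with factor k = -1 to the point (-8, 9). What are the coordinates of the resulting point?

Shear matrix for vertical shear with factor k = -1:
[[1, 0], [-1, 1]]
Result: (-8, 9) → (-8, 17)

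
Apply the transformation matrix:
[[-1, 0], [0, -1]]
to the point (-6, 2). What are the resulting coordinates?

Matrix multiplication:
[[-1, 0], [0, -1]] × [-6, 2]ᵀ
= [(-1)(-6) + (0)(2), (0)(-6) + (-1)(2)]ᵀ
= [6, -2]ᵀ
Result: (6, -2)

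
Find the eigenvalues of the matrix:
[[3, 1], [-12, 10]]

Characteristic equation: det(A - λI) = 0
λ² - (trace)λ + (det) = 0
trace = 3 + 10 = 13, det = (3)(10) - (1)(-12) = 42
λ² - (13)λ + (42) = 0
λ = (13 ± √((13)² - 4·(42))) / 2 = (13 ± √1) / 2
Solving: λ = 6, 7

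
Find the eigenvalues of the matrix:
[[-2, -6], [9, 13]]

Characteristic equation: det(A - λI) = 0
λ² - (trace)λ + (det) = 0
trace = -2 + 13 = 11, det = (-2)(13) - (-6)(9) = 28
λ² - (11)λ + (28) = 0
λ = (11 ± √((11)² - 4·(28))) / 2 = (11 ± √9) / 2
Solving: λ = 4, 7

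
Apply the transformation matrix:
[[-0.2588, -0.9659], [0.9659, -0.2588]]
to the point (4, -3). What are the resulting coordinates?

Matrix multiplication:
[[-0.2588, -0.9659], [0.9659, -0.2588]] × [4, -3]ᵀ
= [(-0.2588)(4) + (-0.9659)(-3), (0.9659)(4) + (-0.2588)(-3)]ᵀ
= [1.8625, 4.6400]ᵀ
Result: (1.8625, 4.6400)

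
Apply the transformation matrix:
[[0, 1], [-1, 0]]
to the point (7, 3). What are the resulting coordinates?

Matrix multiplication:
[[0, 1], [-1, 0]] × [7, 3]ᵀ
= [(0)(7) + (1)(3), (-1)(7) + (0)(3)]ᵀ
= [3, -7]ᵀ
Result: (3, -7)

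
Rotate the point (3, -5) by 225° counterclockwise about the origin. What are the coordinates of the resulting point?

Rotation matrix for 225°: [[cos 225°, -sin 225°], [sin 225°, cos 225°]] ≈ [[-0.707107, 0.707107], [-0.707107, -0.707107]]
[[-0.707107, 0.707107], [-0.707107, -0.707107]] × [3, -5]ᵀ ≈ [-5.6569, 1.4142]ᵀ
Result: (-5.6569, 1.4142)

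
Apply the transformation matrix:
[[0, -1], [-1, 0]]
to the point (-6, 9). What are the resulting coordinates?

Matrix multiplication:
[[0, -1], [-1, 0]] × [-6, 9]ᵀ
= [(0)(-6) + (-1)(9), (-1)(-6) + (0)(9)]ᵀ
= [-9, 6]ᵀ
Result: (-9, 6)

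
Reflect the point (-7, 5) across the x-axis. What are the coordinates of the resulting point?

Reflection across x-axis: (-7, 5) → (-7, -5)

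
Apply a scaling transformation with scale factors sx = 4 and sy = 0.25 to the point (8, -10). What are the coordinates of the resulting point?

Scaling matrix:
[[4, 0], [0, 0.25]]
Result: (8 × 4, -10 × 0.25) = (32, -2.5)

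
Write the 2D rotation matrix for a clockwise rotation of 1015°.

Rotation matrix formula: [[cos θ, -sin θ], [sin θ, cos θ]]
A clockwise rotation by 1015° is equivalent to a counterclockwise rotation by -1015°.
For θ = -1015°:
cos(-1015°) = 0.4226
sin(-1015°) = 0.9063
Result: [[0.4226, -0.9063], [0.9063, 0.4226]]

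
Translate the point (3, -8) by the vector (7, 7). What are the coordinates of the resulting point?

Translation by (7, 7) (homogeneous matrix [[1, 0, 7], [0, 1, 7], [0, 0, 1]]):
x' = 3 + 7 = 10
y' = -8 + 7 = -1
Result: (10, -1)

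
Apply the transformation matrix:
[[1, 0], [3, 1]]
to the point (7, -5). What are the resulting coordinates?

Matrix multiplication:
[[1, 0], [3, 1]] × [7, -5]ᵀ
= [(1)(7) + (0)(-5), (3)(7) + (1)(-5)]ᵀ
= [7, 16]ᵀ
Result: (7, 16)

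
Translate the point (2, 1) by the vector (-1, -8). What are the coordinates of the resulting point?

Translation by (-1, -8) (homogeneous matrix [[1, 0, -1], [0, 1, -8], [0, 0, 1]]):
x' = 2 + -1 = 1
y' = 1 + -8 = -7
Result: (1, -7)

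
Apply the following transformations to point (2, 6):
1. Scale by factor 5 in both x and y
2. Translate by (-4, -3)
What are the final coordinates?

Step 1: Scale (2, 6) by 5 → (10, 30)
Step 2: Translate by (-4, -3) → (6, 27)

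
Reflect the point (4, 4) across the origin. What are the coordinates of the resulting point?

Reflection across origin: (4, 4) → (-4, -4)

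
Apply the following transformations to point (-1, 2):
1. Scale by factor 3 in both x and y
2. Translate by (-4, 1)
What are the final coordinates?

Step 1: Scale (-1, 2) by 3 → (-3, 6)
Step 2: Translate by (-4, 1) → (-7, 7)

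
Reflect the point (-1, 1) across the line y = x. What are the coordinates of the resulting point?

Reflection across line y = x: (-1, 1) → (1, -1)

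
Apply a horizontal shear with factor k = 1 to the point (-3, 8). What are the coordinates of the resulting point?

Shear matrix for horizontal shear with factor k = 1:
[[1, 1], [0, 1]]
Result: (-3, 8) → (5, 8)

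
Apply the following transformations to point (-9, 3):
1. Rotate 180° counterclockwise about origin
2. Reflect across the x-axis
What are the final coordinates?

Step 1: Rotate 180° → (9, -3)
Step 2: Reflect across x-axis → (9, 3)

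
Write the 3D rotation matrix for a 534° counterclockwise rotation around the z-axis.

Rotation matrix for counterclockwise 534° around z-axis:
cos(534°) = -0.9945, sin(534°) = 0.1045
Result: [[-0.9945, -0.1045, 0], [0.1045, -0.9945, 0], [0, 0, 1]]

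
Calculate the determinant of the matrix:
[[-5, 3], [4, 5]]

For a 2×2 matrix [[a, b], [c, d]], det = ad - bc
det = (-5)(5) - (3)(4) = -25 - 12 = -37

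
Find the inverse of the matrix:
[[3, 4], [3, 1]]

For [[a,b],[c,d]], inverse = (1/det)·[[d,-b],[-c,a]]
det = (3)(1) - (4)(3) = 3 - 12 = -9
Inverse = (1/-9)·[[1, -4], [-3, 3]]
= [[-1/9, 4/9], [1/3, -1/3]]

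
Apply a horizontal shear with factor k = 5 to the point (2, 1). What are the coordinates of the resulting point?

Shear matrix for horizontal shear with factor k = 5:
[[1, 5], [0, 1]]
Result: (2, 1) → (7, 1)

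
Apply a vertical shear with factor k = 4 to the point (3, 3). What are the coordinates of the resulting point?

Shear matrix for vertical shear with factor k = 4:
[[1, 0], [4, 1]]
Result: (3, 3) → (3, 15)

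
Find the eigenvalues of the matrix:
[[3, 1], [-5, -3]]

Characteristic equation: det(A - λI) = 0
λ² - (trace)λ + (det) = 0
trace = 3 + -3 = 0, det = (3)(-3) - (1)(-5) = -4
λ² - (0)λ + (-4) = 0
λ = (0 ± √((0)² - 4·(-4))) / 2 = (0 ± √16) / 2
Solving: λ = -2, 2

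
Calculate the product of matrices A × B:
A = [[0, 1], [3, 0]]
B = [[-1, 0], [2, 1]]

Matrix multiplication:
C[0][0] = 0×-1 + 1×2 = 2
C[0][1] = 0×0 + 1×1 = 1
C[1][0] = 3×-1 + 0×2 = -3
C[1][1] = 3×0 + 0×1 = 0
Result: [[2, 1], [-3, 0]]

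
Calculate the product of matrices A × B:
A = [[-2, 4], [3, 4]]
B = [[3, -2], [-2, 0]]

Matrix multiplication:
C[0][0] = -2×3 + 4×-2 = -14
C[0][1] = -2×-2 + 4×0 = 4
C[1][0] = 3×3 + 4×-2 = 1
C[1][1] = 3×-2 + 4×0 = -6
Result: [[-14, 4], [1, -6]]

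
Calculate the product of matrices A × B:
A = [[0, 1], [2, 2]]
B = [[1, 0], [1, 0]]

Matrix multiplication:
C[0][0] = 0×1 + 1×1 = 1
C[0][1] = 0×0 + 1×0 = 0
C[1][0] = 2×1 + 2×1 = 4
C[1][1] = 2×0 + 2×0 = 0
Result: [[1, 0], [4, 0]]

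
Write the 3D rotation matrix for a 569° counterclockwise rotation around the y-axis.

Rotation matrix for counterclockwise 569° around y-axis:
cos(569°) = -0.8746, sin(569°) = -0.4848
Result: [[-0.8746, 0, -0.4848], [0, 1, 0], [0.4848, 0, -0.8746]]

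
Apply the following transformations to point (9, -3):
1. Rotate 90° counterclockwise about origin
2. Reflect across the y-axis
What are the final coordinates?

Step 1: Rotate 90° → (3, 9)
Step 2: Reflect across y-axis → (-3, 9)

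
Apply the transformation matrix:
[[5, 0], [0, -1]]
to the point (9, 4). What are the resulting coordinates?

Matrix multiplication:
[[5, 0], [0, -1]] × [9, 4]ᵀ
= [(5)(9) + (0)(4), (0)(9) + (-1)(4)]ᵀ
= [45, -4]ᵀ
Result: (45, -4)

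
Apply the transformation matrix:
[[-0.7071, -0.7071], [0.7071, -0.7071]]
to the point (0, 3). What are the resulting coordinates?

Matrix multiplication:
[[-0.7071, -0.7071], [0.7071, -0.7071]] × [0, 3]ᵀ
= [(-0.7071)(0) + (-0.7071)(3), (0.7071)(0) + (-0.7071)(3)]ᵀ
= [-2.1213, -2.1213]ᵀ
Result: (-2.1213, -2.1213)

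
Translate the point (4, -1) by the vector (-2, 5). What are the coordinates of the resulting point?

Translation by (-2, 5) (homogeneous matrix [[1, 0, -2], [0, 1, 5], [0, 0, 1]]):
x' = 4 + -2 = 2
y' = -1 + 5 = 4
Result: (2, 4)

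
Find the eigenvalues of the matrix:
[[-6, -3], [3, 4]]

Characteristic equation: det(A - λI) = 0
λ² - (trace)λ + (det) = 0
trace = -6 + 4 = -2, det = (-6)(4) - (-3)(3) = -15
λ² - (-2)λ + (-15) = 0
λ = (-2 ± √((-2)² - 4·(-15))) / 2 = (-2 ± √64) / 2
Solving: λ = -5, 3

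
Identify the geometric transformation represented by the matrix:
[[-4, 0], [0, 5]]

This matrix represents: non-uniform scaling by sx = -4, sy = 5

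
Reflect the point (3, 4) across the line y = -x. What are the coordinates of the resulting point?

Reflection across line y = -x: (3, 4) → (-4, -3)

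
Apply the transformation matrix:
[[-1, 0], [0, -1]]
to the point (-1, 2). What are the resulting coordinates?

Matrix multiplication:
[[-1, 0], [0, -1]] × [-1, 2]ᵀ
= [(-1)(-1) + (0)(2), (0)(-1) + (-1)(2)]ᵀ
= [1, -2]ᵀ
Result: (1, -2)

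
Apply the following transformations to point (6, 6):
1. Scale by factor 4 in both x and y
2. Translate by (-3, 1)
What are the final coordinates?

Step 1: Scale (6, 6) by 4 → (24, 24)
Step 2: Translate by (-3, 1) → (21, 25)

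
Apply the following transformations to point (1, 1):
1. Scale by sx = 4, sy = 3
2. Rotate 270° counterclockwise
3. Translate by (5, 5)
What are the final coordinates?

Step 1: Scale → (4, 3)
Step 2: Rotate 270° → (3, -4)
Step 3: Translate → (8, 1)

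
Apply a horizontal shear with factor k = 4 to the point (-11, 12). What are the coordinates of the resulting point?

Shear matrix for horizontal shear with factor k = 4:
[[1, 4], [0, 1]]
Result: (-11, 12) → (37, 12)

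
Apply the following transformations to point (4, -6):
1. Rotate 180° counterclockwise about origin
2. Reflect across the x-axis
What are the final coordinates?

Step 1: Rotate 180° → (-4, 6)
Step 2: Reflect across x-axis → (-4, -6)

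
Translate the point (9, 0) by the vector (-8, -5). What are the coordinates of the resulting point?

Translation by (-8, -5) (homogeneous matrix [[1, 0, -8], [0, 1, -5], [0, 0, 1]]):
x' = 9 + -8 = 1
y' = 0 + -5 = -5
Result: (1, -5)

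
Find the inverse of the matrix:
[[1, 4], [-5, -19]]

For [[a,b],[c,d]], inverse = (1/det)·[[d,-b],[-c,a]]
det = (1)(-19) - (4)(-5) = -19 - -20 = 1
Inverse = [[-19, -4], [5, 1]]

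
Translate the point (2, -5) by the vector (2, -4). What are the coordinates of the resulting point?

Translation by (2, -4) (homogeneous matrix [[1, 0, 2], [0, 1, -4], [0, 0, 1]]):
x' = 2 + 2 = 4
y' = -5 + -4 = -9
Result: (4, -9)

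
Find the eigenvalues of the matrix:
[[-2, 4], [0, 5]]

Characteristic equation: det(A - λI) = 0
λ² - (trace)λ + (det) = 0
trace = -2 + 5 = 3, det = (-2)(5) - (4)(0) = -10
λ² - (3)λ + (-10) = 0
λ = (3 ± √((3)² - 4·(-10))) / 2 = (3 ± √49) / 2
Solving: λ = -2, 5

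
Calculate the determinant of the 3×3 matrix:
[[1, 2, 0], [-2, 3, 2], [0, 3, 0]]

Expansion along first row:
det = 1·det([[3,2],[3,0]]) - 2·det([[-2,2],[0,0]]) + 0·det([[-2,3],[0,3]])
    = 1·(3·0 - 2·3) - 2·(-2·0 - 2·0) + 0·(-2·3 - 3·0)
    = 1·-6 - 2·0 + 0·-6
    = -6 + 0 + 0 = -6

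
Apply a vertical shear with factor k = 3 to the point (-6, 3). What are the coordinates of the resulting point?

Shear matrix for vertical shear with factor k = 3:
[[1, 0], [3, 1]]
Result: (-6, 3) → (-6, -15)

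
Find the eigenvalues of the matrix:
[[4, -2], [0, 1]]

Characteristic equation: det(A - λI) = 0
λ² - (trace)λ + (det) = 0
trace = 4 + 1 = 5, det = (4)(1) - (-2)(0) = 4
λ² - (5)λ + (4) = 0
λ = (5 ± √((5)² - 4·(4))) / 2 = (5 ± √9) / 2
Solving: λ = 1, 4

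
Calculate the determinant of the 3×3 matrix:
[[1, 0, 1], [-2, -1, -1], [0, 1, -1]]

Expansion along first row:
det = 1·det([[-1,-1],[1,-1]]) - 0·det([[-2,-1],[0,-1]]) + 1·det([[-2,-1],[0,1]])
    = 1·(-1·-1 - -1·1) - 0·(-2·-1 - -1·0) + 1·(-2·1 - -1·0)
    = 1·2 - 0·2 + 1·-2
    = 2 + 0 + -2 = 0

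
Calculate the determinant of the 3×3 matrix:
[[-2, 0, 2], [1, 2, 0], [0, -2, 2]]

Expansion along first row:
det = -2·det([[2,0],[-2,2]]) - 0·det([[1,0],[0,2]]) + 2·det([[1,2],[0,-2]])
    = -2·(2·2 - 0·-2) - 0·(1·2 - 0·0) + 2·(1·-2 - 2·0)
    = -2·4 - 0·2 + 2·-2
    = -8 + 0 + -4 = -12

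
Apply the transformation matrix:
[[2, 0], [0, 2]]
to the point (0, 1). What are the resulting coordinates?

Matrix multiplication:
[[2, 0], [0, 2]] × [0, 1]ᵀ
= [(2)(0) + (0)(1), (0)(0) + (2)(1)]ᵀ
= [0, 2]ᵀ
Result: (0, 2)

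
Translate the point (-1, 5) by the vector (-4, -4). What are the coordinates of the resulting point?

Translation by (-4, -4) (homogeneous matrix [[1, 0, -4], [0, 1, -4], [0, 0, 1]]):
x' = -1 + -4 = -5
y' = 5 + -4 = 1
Result: (-5, 1)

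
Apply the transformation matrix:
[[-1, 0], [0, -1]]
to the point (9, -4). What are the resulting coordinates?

Matrix multiplication:
[[-1, 0], [0, -1]] × [9, -4]ᵀ
= [(-1)(9) + (0)(-4), (0)(9) + (-1)(-4)]ᵀ
= [-9, 4]ᵀ
Result: (-9, 4)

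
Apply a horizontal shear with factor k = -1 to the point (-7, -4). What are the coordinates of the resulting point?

Shear matrix for horizontal shear with factor k = -1:
[[1, -1], [0, 1]]
Result: (-7, -4) → (-3, -4)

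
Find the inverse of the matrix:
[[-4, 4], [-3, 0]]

For [[a,b],[c,d]], inverse = (1/det)·[[d,-b],[-c,a]]
det = (-4)(0) - (4)(-3) = 0 - -12 = 12
Inverse = (1/12)·[[0, -4], [3, -4]]
= [[0, -1/3], [1/4, -1/3]]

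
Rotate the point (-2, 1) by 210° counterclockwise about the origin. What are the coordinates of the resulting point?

Rotation matrix for 210°: [[cos 210°, -sin 210°], [sin 210°, cos 210°]] ≈ [[-0.866025, 0.500000], [-0.500000, -0.866025]]
[[-0.866025, 0.500000], [-0.500000, -0.866025]] × [-2, 1]ᵀ ≈ [2.2321, 0.1340]ᵀ
Result: (2.2321, 0.1340)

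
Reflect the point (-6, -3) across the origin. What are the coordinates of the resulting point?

Reflection across origin: (-6, -3) → (6, 3)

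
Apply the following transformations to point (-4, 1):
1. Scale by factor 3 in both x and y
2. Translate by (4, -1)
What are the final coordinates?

Step 1: Scale (-4, 1) by 3 → (-12, 3)
Step 2: Translate by (4, -1) → (-8, 2)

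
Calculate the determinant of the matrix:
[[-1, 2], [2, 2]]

For a 2×2 matrix [[a, b], [c, d]], det = ad - bc
det = (-1)(2) - (2)(2) = -2 - 4 = -6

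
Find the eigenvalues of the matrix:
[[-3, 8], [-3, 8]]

Characteristic equation: det(A - λI) = 0
λ² - (trace)λ + (det) = 0
trace = -3 + 8 = 5, det = (-3)(8) - (8)(-3) = 0
λ² - (5)λ + (0) = 0
λ = (5 ± √((5)² - 4·(0))) / 2 = (5 ± √25) / 2
Solving: λ = 0, 5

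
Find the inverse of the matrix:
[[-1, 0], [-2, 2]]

For [[a,b],[c,d]], inverse = (1/det)·[[d,-b],[-c,a]]
det = (-1)(2) - (0)(-2) = -2 - 0 = -2
Inverse = (1/-2)·[[2, 0], [2, -1]]
= [[-1, 0], [-1, 1/2]]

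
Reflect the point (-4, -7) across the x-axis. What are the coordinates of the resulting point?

Reflection across x-axis: (-4, -7) → (-4, 7)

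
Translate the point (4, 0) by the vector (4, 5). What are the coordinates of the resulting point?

Translation by (4, 5) (homogeneous matrix [[1, 0, 4], [0, 1, 5], [0, 0, 1]]):
x' = 4 + 4 = 8
y' = 0 + 5 = 5
Result: (8, 5)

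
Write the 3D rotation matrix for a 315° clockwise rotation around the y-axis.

Rotation matrix for clockwise 315° around y-axis:
A clockwise rotation by 315° is a counterclockwise rotation by -315°.
cos(-315°) = √2/2, sin(-315°) = √2/2
Result: [[√2/2, 0, √2/2], [0, 1, 0], [-√2/2, 0, √2/2]]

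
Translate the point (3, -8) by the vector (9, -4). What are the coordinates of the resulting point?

Translation by (9, -4) (homogeneous matrix [[1, 0, 9], [0, 1, -4], [0, 0, 1]]):
x' = 3 + 9 = 12
y' = -8 + -4 = -12
Result: (12, -12)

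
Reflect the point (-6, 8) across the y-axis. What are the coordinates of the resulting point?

Reflection across y-axis: (-6, 8) → (6, 8)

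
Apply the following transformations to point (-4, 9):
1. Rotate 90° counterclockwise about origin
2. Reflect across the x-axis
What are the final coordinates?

Step 1: Rotate 90° → (-9, -4)
Step 2: Reflect across x-axis → (-9, 4)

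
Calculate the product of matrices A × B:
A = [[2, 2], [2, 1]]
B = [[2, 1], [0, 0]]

Matrix multiplication:
C[0][0] = 2×2 + 2×0 = 4
C[0][1] = 2×1 + 2×0 = 2
C[1][0] = 2×2 + 1×0 = 4
C[1][1] = 2×1 + 1×0 = 2
Result: [[4, 2], [4, 2]]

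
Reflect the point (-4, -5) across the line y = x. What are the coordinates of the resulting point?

Reflection across line y = x: (-4, -5) → (-5, -4)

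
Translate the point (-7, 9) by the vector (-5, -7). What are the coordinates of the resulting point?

Translation by (-5, -7) (homogeneous matrix [[1, 0, -5], [0, 1, -7], [0, 0, 1]]):
x' = -7 + -5 = -12
y' = 9 + -7 = 2
Result: (-12, 2)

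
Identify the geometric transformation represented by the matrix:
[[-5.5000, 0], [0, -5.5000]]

This matrix represents: uniform scaling by factor -5.5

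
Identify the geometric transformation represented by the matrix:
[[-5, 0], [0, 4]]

This matrix represents: non-uniform scaling by sx = -5, sy = 4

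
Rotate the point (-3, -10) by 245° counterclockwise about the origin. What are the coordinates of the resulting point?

Rotation matrix for 245°: [[cos 245°, -sin 245°], [sin 245°, cos 245°]] ≈ [[-0.422618, 0.906308], [-0.906308, -0.422618]]
[[-0.422618, 0.906308], [-0.906308, -0.422618]] × [-3, -10]ᵀ ≈ [-7.7952, 6.9451]ᵀ
Result: (-7.7952, 6.9451)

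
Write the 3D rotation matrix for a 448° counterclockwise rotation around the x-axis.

Rotation matrix for counterclockwise 448° around x-axis:
cos(448°) = 0.0349, sin(448°) = 0.9994
Result: [[1, 0, 0], [0, 0.0349, -0.9994], [0, 0.9994, 0.0349]]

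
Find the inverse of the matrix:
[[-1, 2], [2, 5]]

For [[a,b],[c,d]], inverse = (1/det)·[[d,-b],[-c,a]]
det = (-1)(5) - (2)(2) = -5 - 4 = -9
Inverse = (1/-9)·[[5, -2], [-2, -1]]
= [[-5/9, 2/9], [2/9, 1/9]]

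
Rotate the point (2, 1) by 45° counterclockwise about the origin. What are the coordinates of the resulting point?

Rotation matrix for 45°: [[cos 45°, -sin 45°], [sin 45°, cos 45°]] ≈ [[0.707107, -0.707107], [0.707107, 0.707107]]
[[0.707107, -0.707107], [0.707107, 0.707107]] × [2, 1]ᵀ ≈ [0.7071, 2.1213]ᵀ
Result: (0.7071, 2.1213)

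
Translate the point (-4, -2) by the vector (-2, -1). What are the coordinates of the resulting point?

Translation by (-2, -1) (homogeneous matrix [[1, 0, -2], [0, 1, -1], [0, 0, 1]]):
x' = -4 + -2 = -6
y' = -2 + -1 = -3
Result: (-6, -3)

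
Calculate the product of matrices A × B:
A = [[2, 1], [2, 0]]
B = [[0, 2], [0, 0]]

Matrix multiplication:
C[0][0] = 2×0 + 1×0 = 0
C[0][1] = 2×2 + 1×0 = 4
C[1][0] = 2×0 + 0×0 = 0
C[1][1] = 2×2 + 0×0 = 4
Result: [[0, 4], [0, 4]]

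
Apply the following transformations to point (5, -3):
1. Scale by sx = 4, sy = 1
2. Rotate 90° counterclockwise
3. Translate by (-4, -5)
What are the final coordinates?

Step 1: Scale → (20, -3)
Step 2: Rotate 90° → (3, 20)
Step 3: Translate → (-1, 15)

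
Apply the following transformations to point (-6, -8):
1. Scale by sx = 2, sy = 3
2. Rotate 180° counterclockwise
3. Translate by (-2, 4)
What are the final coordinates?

Step 1: Scale → (-12, -24)
Step 2: Rotate 180° → (12, 24)
Step 3: Translate → (10, 28)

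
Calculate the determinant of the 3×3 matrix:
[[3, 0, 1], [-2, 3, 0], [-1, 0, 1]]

Expansion along first row:
det = 3·det([[3,0],[0,1]]) - 0·det([[-2,0],[-1,1]]) + 1·det([[-2,3],[-1,0]])
    = 3·(3·1 - 0·0) - 0·(-2·1 - 0·-1) + 1·(-2·0 - 3·-1)
    = 3·3 - 0·-2 + 1·3
    = 9 + 0 + 3 = 12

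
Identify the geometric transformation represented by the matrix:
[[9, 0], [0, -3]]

This matrix represents: non-uniform scaling by sx = 9, sy = -3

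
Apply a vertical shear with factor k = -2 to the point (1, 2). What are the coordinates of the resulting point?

Shear matrix for vertical shear with factor k = -2:
[[1, 0], [-2, 1]]
Result: (1, 2) → (1, 0)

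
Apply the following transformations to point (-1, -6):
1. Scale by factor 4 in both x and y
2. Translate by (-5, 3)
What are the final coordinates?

Step 1: Scale (-1, -6) by 4 → (-4, -24)
Step 2: Translate by (-5, 3) → (-9, -21)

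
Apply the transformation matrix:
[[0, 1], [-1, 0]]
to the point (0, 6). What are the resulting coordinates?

Matrix multiplication:
[[0, 1], [-1, 0]] × [0, 6]ᵀ
= [(0)(0) + (1)(6), (-1)(0) + (0)(6)]ᵀ
= [6, 0]ᵀ
Result: (6, 0)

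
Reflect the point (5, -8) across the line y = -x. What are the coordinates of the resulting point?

Reflection across line y = -x: (5, -8) → (8, -5)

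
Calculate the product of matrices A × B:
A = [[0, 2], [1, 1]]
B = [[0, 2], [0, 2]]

Matrix multiplication:
C[0][0] = 0×0 + 2×0 = 0
C[0][1] = 0×2 + 2×2 = 4
C[1][0] = 1×0 + 1×0 = 0
C[1][1] = 1×2 + 1×2 = 4
Result: [[0, 4], [0, 4]]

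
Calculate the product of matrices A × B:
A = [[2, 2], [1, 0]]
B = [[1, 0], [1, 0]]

Matrix multiplication:
C[0][0] = 2×1 + 2×1 = 4
C[0][1] = 2×0 + 2×0 = 0
C[1][0] = 1×1 + 0×1 = 1
C[1][1] = 1×0 + 0×0 = 0
Result: [[4, 0], [1, 0]]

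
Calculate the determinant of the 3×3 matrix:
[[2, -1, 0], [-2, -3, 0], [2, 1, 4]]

Expansion along first row:
det = 2·det([[-3,0],[1,4]]) - -1·det([[-2,0],[2,4]]) + 0·det([[-2,-3],[2,1]])
    = 2·(-3·4 - 0·1) - -1·(-2·4 - 0·2) + 0·(-2·1 - -3·2)
    = 2·-12 - -1·-8 + 0·4
    = -24 + -8 + 0 = -32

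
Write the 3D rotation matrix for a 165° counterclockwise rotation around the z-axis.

Rotation matrix for counterclockwise 165° around z-axis:
cos(165°) = -0.9659, sin(165°) = 0.2588
Result: [[-0.9659, -0.2588, 0], [0.2588, -0.9659, 0], [0, 0, 1]]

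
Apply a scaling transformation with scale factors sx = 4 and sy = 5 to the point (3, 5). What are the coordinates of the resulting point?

Scaling matrix:
[[4, 0], [0, 5]]
Result: (3 × 4, 5 × 5) = (12, 25)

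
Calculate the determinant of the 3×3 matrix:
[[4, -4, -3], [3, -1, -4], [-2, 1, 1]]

Expansion along first row:
det = 4·det([[-1,-4],[1,1]]) - -4·det([[3,-4],[-2,1]]) + -3·det([[3,-1],[-2,1]])
    = 4·(-1·1 - -4·1) - -4·(3·1 - -4·-2) + -3·(3·1 - -1·-2)
    = 4·3 - -4·-5 + -3·1
    = 12 + -20 + -3 = -11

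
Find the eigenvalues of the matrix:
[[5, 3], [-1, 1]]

Characteristic equation: det(A - λI) = 0
λ² - (trace)λ + (det) = 0
trace = 5 + 1 = 6, det = (5)(1) - (3)(-1) = 8
λ² - (6)λ + (8) = 0
λ = (6 ± √((6)² - 4·(8))) / 2 = (6 ± √4) / 2
Solving: λ = 2, 4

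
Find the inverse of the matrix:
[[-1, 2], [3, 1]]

For [[a,b],[c,d]], inverse = (1/det)·[[d,-b],[-c,a]]
det = (-1)(1) - (2)(3) = -1 - 6 = -7
Inverse = (1/-7)·[[1, -2], [-3, -1]]
= [[-1/7, 2/7], [3/7, 1/7]]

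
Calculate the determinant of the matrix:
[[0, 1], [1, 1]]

For a 2×2 matrix [[a, b], [c, d]], det = ad - bc
det = (0)(1) - (1)(1) = 0 - 1 = -1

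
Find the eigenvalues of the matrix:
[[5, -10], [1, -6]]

Characteristic equation: det(A - λI) = 0
λ² - (trace)λ + (det) = 0
trace = 5 + -6 = -1, det = (5)(-6) - (-10)(1) = -20
λ² - (-1)λ + (-20) = 0
λ = (-1 ± √((-1)² - 4·(-20))) / 2 = (-1 ± √81) / 2
Solving: λ = -5, 4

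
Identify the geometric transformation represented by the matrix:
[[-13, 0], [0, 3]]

This matrix represents: non-uniform scaling by sx = -13, sy = 3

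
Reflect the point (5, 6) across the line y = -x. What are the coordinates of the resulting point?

Reflection across line y = -x: (5, 6) → (-6, -5)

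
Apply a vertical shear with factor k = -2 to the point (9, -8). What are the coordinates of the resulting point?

Shear matrix for vertical shear with factor k = -2:
[[1, 0], [-2, 1]]
Result: (9, -8) → (9, -26)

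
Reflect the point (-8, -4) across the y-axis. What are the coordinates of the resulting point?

Reflection across y-axis: (-8, -4) → (8, -4)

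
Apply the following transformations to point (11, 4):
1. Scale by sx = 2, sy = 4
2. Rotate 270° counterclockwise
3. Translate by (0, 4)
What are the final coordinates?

Step 1: Scale → (22, 16)
Step 2: Rotate 270° → (16, -22)
Step 3: Translate → (16, -18)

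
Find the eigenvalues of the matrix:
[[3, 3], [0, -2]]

Characteristic equation: det(A - λI) = 0
λ² - (trace)λ + (det) = 0
trace = 3 + -2 = 1, det = (3)(-2) - (3)(0) = -6
λ² - (1)λ + (-6) = 0
λ = (1 ± √((1)² - 4·(-6))) / 2 = (1 ± √25) / 2
Solving: λ = -2, 3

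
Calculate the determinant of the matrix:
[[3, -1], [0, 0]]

For a 2×2 matrix [[a, b], [c, d]], det = ad - bc
det = (3)(0) - (-1)(0) = 0 - 0 = 0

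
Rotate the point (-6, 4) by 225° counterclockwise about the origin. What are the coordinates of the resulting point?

Rotation matrix for 225°: [[cos 225°, -sin 225°], [sin 225°, cos 225°]] ≈ [[-0.707107, 0.707107], [-0.707107, -0.707107]]
[[-0.707107, 0.707107], [-0.707107, -0.707107]] × [-6, 4]ᵀ ≈ [7.0711, 1.4142]ᵀ
Result: (7.0711, 1.4142)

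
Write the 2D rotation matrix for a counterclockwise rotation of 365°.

Rotation matrix formula: [[cos θ, -sin θ], [sin θ, cos θ]]
For θ = 365°:
cos(365°) = 0.9962
sin(365°) = 0.0872
Result: [[0.9962, -0.0872], [0.0872, 0.9962]]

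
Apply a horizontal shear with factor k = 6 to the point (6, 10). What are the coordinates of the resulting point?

Shear matrix for horizontal shear with factor k = 6:
[[1, 6], [0, 1]]
Result: (6, 10) → (66, 10)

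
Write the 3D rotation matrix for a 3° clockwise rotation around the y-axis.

Rotation matrix for clockwise 3° around y-axis:
A clockwise rotation by 3° is a counterclockwise rotation by -3°.
cos(-3°) = 0.9986, sin(-3°) = -0.0523
Result: [[0.9986, 0, -0.0523], [0, 1, 0], [0.0523, 0, 0.9986]]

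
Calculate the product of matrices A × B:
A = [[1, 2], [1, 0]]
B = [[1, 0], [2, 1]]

Matrix multiplication:
C[0][0] = 1×1 + 2×2 = 5
C[0][1] = 1×0 + 2×1 = 2
C[1][0] = 1×1 + 0×2 = 1
C[1][1] = 1×0 + 0×1 = 0
Result: [[5, 2], [1, 0]]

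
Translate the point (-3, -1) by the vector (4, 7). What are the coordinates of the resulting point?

Translation by (4, 7) (homogeneous matrix [[1, 0, 4], [0, 1, 7], [0, 0, 1]]):
x' = -3 + 4 = 1
y' = -1 + 7 = 6
Result: (1, 6)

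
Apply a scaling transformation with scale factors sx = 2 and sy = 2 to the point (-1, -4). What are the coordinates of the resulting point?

Scaling matrix:
[[2, 0], [0, 2]]
Result: (-1 × 2, -4 × 2) = (-2, -8)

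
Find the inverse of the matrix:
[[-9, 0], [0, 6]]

For [[a,b],[c,d]], inverse = (1/det)·[[d,-b],[-c,a]]
det = (-9)(6) - (0)(0) = -54 - 0 = -54
Inverse = (1/-54)·[[6, 0], [0, -9]]
= [[-1/9, 0], [0, 1/6]]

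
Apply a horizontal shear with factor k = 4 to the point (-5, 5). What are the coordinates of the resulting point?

Shear matrix for horizontal shear with factor k = 4:
[[1, 4], [0, 1]]
Result: (-5, 5) → (15, 5)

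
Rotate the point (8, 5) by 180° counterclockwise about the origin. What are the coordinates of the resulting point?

Rotation matrix for 180°: [[cos 180°, -sin 180°], [sin 180°, cos 180°]] = [[-1, 0], [0, -1]]
[[-1, 0], [0, -1]] × [8, 5]ᵀ = [-8, -5]ᵀ
Result: (-8, -5)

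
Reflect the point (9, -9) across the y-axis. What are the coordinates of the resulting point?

Reflection across y-axis: (9, -9) → (-9, -9)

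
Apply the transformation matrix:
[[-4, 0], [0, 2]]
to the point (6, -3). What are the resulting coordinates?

Matrix multiplication:
[[-4, 0], [0, 2]] × [6, -3]ᵀ
= [(-4)(6) + (0)(-3), (0)(6) + (2)(-3)]ᵀ
= [-24, -6]ᵀ
Result: (-24, -6)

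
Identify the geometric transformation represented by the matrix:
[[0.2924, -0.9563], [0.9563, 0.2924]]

This matrix represents: rotation by 73° counterclockwise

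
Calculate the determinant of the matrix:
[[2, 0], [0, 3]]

For a 2×2 matrix [[a, b], [c, d]], det = ad - bc
det = (2)(3) - (0)(0) = 6 - 0 = 6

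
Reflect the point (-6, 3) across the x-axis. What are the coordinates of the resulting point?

Reflection across x-axis: (-6, 3) → (-6, -3)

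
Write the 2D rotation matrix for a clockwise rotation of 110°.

Rotation matrix formula: [[cos θ, -sin θ], [sin θ, cos θ]]
A clockwise rotation by 110° is equivalent to a counterclockwise rotation by -110°.
For θ = -110°:
cos(-110°) = -0.3420
sin(-110°) = -0.9397
Result: [[-0.3420, 0.9397], [-0.9397, -0.3420]]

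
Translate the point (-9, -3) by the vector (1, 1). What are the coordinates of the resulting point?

Translation by (1, 1) (homogeneous matrix [[1, 0, 1], [0, 1, 1], [0, 0, 1]]):
x' = -9 + 1 = -8
y' = -3 + 1 = -2
Result: (-8, -2)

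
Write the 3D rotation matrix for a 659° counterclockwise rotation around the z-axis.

Rotation matrix for counterclockwise 659° around z-axis:
cos(659°) = 0.4848, sin(659°) = -0.8746
Result: [[0.4848, 0.8746, 0], [-0.8746, 0.4848, 0], [0, 0, 1]]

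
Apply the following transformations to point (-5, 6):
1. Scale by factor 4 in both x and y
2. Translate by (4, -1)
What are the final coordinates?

Step 1: Scale (-5, 6) by 4 → (-20, 24)
Step 2: Translate by (4, -1) → (-16, 23)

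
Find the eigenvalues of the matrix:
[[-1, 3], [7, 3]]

Characteristic equation: det(A - λI) = 0
λ² - (trace)λ + (det) = 0
trace = -1 + 3 = 2, det = (-1)(3) - (3)(7) = -24
λ² - (2)λ + (-24) = 0
λ = (2 ± √((2)² - 4·(-24))) / 2 = (2 ± √100) / 2
Solving: λ = -4, 6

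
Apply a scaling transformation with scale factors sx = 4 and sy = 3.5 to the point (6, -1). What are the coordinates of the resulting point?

Scaling matrix:
[[4, 0], [0, 3.50]]
Result: (6 × 4, -1 × 3.5) = (24, -3.5)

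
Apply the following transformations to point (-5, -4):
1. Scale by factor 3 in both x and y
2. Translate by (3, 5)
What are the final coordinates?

Step 1: Scale (-5, -4) by 3 → (-15, -12)
Step 2: Translate by (3, 5) → (-12, -7)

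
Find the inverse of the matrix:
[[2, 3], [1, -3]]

For [[a,b],[c,d]], inverse = (1/det)·[[d,-b],[-c,a]]
det = (2)(-3) - (3)(1) = -6 - 3 = -9
Inverse = (1/-9)·[[-3, -3], [-1, 2]]
= [[1/3, 1/3], [1/9, -2/9]]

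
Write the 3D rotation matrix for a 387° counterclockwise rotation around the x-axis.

Rotation matrix for counterclockwise 387° around x-axis:
cos(387°) = 0.8910, sin(387°) = 0.4540
Result: [[1, 0, 0], [0, 0.8910, -0.4540], [0, 0.4540, 0.8910]]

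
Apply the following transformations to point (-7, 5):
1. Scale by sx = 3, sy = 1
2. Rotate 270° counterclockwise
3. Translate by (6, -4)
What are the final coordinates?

Step 1: Scale → (-21, 5)
Step 2: Rotate 270° → (5, 21)
Step 3: Translate → (11, 17)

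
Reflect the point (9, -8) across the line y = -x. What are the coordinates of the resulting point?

Reflection across line y = -x: (9, -8) → (8, -9)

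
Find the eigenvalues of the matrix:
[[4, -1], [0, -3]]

Characteristic equation: det(A - λI) = 0
λ² - (trace)λ + (det) = 0
trace = 4 + -3 = 1, det = (4)(-3) - (-1)(0) = -12
λ² - (1)λ + (-12) = 0
λ = (1 ± √((1)² - 4·(-12))) / 2 = (1 ± √49) / 2
Solving: λ = -3, 4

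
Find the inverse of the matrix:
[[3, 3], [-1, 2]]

For [[a,b],[c,d]], inverse = (1/det)·[[d,-b],[-c,a]]
det = (3)(2) - (3)(-1) = 6 - -3 = 9
Inverse = (1/9)·[[2, -3], [1, 3]]
= [[2/9, -1/3], [1/9, 1/3]]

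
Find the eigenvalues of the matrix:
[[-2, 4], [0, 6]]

Characteristic equation: det(A - λI) = 0
λ² - (trace)λ + (det) = 0
trace = -2 + 6 = 4, det = (-2)(6) - (4)(0) = -12
λ² - (4)λ + (-12) = 0
λ = (4 ± √((4)² - 4·(-12))) / 2 = (4 ± √64) / 2
Solving: λ = -2, 6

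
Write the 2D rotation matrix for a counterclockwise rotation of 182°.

Rotation matrix formula: [[cos θ, -sin θ], [sin θ, cos θ]]
For θ = 182°:
cos(182°) = -0.9994
sin(182°) = -0.0349
Result: [[-0.9994, 0.0349], [-0.0349, -0.9994]]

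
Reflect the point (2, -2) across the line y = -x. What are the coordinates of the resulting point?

Reflection across line y = -x: (2, -2) → (2, -2)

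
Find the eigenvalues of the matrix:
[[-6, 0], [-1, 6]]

Characteristic equation: det(A - λI) = 0
λ² - (trace)λ + (det) = 0
trace = -6 + 6 = 0, det = (-6)(6) - (0)(-1) = -36
λ² - (0)λ + (-36) = 0
λ = (0 ± √((0)² - 4·(-36))) / 2 = (0 ± √144) / 2
Solving: λ = -6, 6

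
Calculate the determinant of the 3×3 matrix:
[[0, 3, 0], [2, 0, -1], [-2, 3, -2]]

Expansion along first row:
det = 0·det([[0,-1],[3,-2]]) - 3·det([[2,-1],[-2,-2]]) + 0·det([[2,0],[-2,3]])
    = 0·(0·-2 - -1·3) - 3·(2·-2 - -1·-2) + 0·(2·3 - 0·-2)
    = 0·3 - 3·-6 + 0·6
    = 0 + 18 + 0 = 18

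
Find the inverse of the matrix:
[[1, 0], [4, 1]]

For [[a,b],[c,d]], inverse = (1/det)·[[d,-b],[-c,a]]
det = (1)(1) - (0)(4) = 1 - 0 = 1
Inverse = [[1, 0], [-4, 1]]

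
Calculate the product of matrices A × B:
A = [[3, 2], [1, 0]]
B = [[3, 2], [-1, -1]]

Matrix multiplication:
C[0][0] = 3×3 + 2×-1 = 7
C[0][1] = 3×2 + 2×-1 = 4
C[1][0] = 1×3 + 0×-1 = 3
C[1][1] = 1×2 + 0×-1 = 2
Result: [[7, 4], [3, 2]]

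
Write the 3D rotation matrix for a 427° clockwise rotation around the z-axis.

Rotation matrix for clockwise 427° around z-axis:
A clockwise rotation by 427° is a counterclockwise rotation by -427°.
cos(-427°) = 0.3907, sin(-427°) = -0.9205
Result: [[0.3907, 0.9205, 0], [-0.9205, 0.3907, 0], [0, 0, 1]]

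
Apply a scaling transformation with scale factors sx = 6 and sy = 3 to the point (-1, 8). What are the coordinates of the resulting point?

Scaling matrix:
[[6, 0], [0, 3]]
Result: (-1 × 6, 8 × 3) = (-6, 24)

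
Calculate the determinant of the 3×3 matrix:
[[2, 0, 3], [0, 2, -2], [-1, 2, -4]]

Expansion along first row:
det = 2·det([[2,-2],[2,-4]]) - 0·det([[0,-2],[-1,-4]]) + 3·det([[0,2],[-1,2]])
    = 2·(2·-4 - -2·2) - 0·(0·-4 - -2·-1) + 3·(0·2 - 2·-1)
    = 2·-4 - 0·-2 + 3·2
    = -8 + 0 + 6 = -2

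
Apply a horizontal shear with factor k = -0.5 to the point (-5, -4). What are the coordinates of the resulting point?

Shear matrix for horizontal shear with factor k = -0.5:
[[1, -0.50], [0, 1]]
Result: (-5, -4) → (-3, -4)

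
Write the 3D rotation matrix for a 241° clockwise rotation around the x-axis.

Rotation matrix for clockwise 241° around x-axis:
A clockwise rotation by 241° is a counterclockwise rotation by -241°.
cos(-241°) = -0.4848, sin(-241°) = 0.8746
Result: [[1, 0, 0], [0, -0.4848, -0.8746], [0, 0.8746, -0.4848]]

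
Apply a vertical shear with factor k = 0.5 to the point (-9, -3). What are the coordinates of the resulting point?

Shear matrix for vertical shear with factor k = 0.5:
[[1, 0], [0.50, 1]]
Result: (-9, -3) → (-9, -7.5)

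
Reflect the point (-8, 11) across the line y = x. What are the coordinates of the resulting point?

Reflection across line y = x: (-8, 11) → (11, -8)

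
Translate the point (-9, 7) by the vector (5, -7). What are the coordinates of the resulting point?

Translation by (5, -7) (homogeneous matrix [[1, 0, 5], [0, 1, -7], [0, 0, 1]]):
x' = -9 + 5 = -4
y' = 7 + -7 = 0
Result: (-4, 0)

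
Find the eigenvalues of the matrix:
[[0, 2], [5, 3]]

Characteristic equation: det(A - λI) = 0
λ² - (trace)λ + (det) = 0
trace = 0 + 3 = 3, det = (0)(3) - (2)(5) = -10
λ² - (3)λ + (-10) = 0
λ = (3 ± √((3)² - 4·(-10))) / 2 = (3 ± √49) / 2
Solving: λ = -2, 5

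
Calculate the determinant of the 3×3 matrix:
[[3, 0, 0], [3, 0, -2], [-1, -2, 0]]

Expansion along first row:
det = 3·det([[0,-2],[-2,0]]) - 0·det([[3,-2],[-1,0]]) + 0·det([[3,0],[-1,-2]])
    = 3·(0·0 - -2·-2) - 0·(3·0 - -2·-1) + 0·(3·-2 - 0·-1)
    = 3·-4 - 0·-2 + 0·-6
    = -12 + 0 + 0 = -12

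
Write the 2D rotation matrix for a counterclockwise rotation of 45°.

Rotation matrix formula: [[cos θ, -sin θ], [sin θ, cos θ]]
For θ = 45°:
cos(45°) = √2/2
sin(45°) = √2/2
Result: [[√2/2, -√2/2], [√2/2, √2/2]]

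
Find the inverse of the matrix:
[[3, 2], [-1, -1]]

For [[a,b],[c,d]], inverse = (1/det)·[[d,-b],[-c,a]]
det = (3)(-1) - (2)(-1) = -3 - -2 = -1
Inverse = (1/-1)·[[-1, -2], [1, 3]]
= [[1, 2], [-1, -3]]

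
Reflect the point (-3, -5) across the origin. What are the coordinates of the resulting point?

Reflection across origin: (-3, -5) → (3, 5)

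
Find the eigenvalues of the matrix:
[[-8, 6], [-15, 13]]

Characteristic equation: det(A - λI) = 0
λ² - (trace)λ + (det) = 0
trace = -8 + 13 = 5, det = (-8)(13) - (6)(-15) = -14
λ² - (5)λ + (-14) = 0
λ = (5 ± √((5)² - 4·(-14))) / 2 = (5 ± √81) / 2
Solving: λ = -2, 7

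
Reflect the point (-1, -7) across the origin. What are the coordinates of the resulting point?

Reflection across origin: (-1, -7) → (1, 7)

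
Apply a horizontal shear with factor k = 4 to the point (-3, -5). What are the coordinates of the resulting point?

Shear matrix for horizontal shear with factor k = 4:
[[1, 4], [0, 1]]
Result: (-3, -5) → (-23, -5)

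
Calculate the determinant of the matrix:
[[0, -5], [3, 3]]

For a 2×2 matrix [[a, b], [c, d]], det = ad - bc
det = (0)(3) - (-5)(3) = 0 - -15 = 15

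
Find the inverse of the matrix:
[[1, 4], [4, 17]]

For [[a,b],[c,d]], inverse = (1/det)·[[d,-b],[-c,a]]
det = (1)(17) - (4)(4) = 17 - 16 = 1
Inverse = [[17, -4], [-4, 1]]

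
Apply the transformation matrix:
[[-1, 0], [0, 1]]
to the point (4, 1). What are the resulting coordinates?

Matrix multiplication:
[[-1, 0], [0, 1]] × [4, 1]ᵀ
= [(-1)(4) + (0)(1), (0)(4) + (1)(1)]ᵀ
= [-4, 1]ᵀ
Result: (-4, 1)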